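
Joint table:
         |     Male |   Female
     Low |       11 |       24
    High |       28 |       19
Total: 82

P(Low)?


P(Low) = (11+24)/82 = 35/82

P(Low) = 35/82 ≈ 42.68%


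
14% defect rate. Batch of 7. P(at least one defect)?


P(all good) = (43/50)^7 = 271818611107/781250000000
P(≥1 defect) = 509431388893/781250000000

P = 509431388893/781250000000 ≈ 65.21%


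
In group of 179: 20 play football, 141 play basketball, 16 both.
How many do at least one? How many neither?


|A∪B| = 20+141-16 = 145
Neither = 179-145 = 34

At least one: 145; Neither: 34


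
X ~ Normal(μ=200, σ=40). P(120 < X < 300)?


z₁=(120-200)/40=-2.0, z₂=(300-200)/40=2.5
P = Φ(2.5) - Φ(-2.0) = 0.993790 - 0.022750 = 0.971040 ≈ 0.9710

P(120 < X < 300) ≈ 0.9710


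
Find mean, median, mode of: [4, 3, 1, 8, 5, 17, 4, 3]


Sorted: [1, 3, 3, 4, 4, 5, 8, 17]
Mean = 45/8
Median = 4
Freq: {4: 2, 3: 2, 1: 1, 8: 1, 5: 1, 17: 1}
Mode: [3, 4]

Mean=45/8, Median=4, Mode=[3, 4]


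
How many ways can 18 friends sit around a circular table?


Circular arrangements of 18 distinct objects: fix one position to break rotational symmetry.
(n-1)! = 17! = 355687428096000

355687428096000


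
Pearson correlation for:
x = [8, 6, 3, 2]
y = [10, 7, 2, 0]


n=4, Σx=19, Σy=19, Σxy=128, Σx²=113, Σy²=153
r = (4×128 - 19×19)/√((4×113 - 19²)(4×153 - 19²))
= 151/√(91×251) = 151/√22841 ≈ 151/151.1324 ≈ 0.9991

r ≈ 0.9991


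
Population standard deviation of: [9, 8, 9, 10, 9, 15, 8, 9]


Mean = 77/8
  (9-77/8)²=25/64
  (8-77/8)²=169/64
  (9-77/8)²=25/64
  (10-77/8)²=9/64
  (9-77/8)²=25/64
  (15-77/8)²=1849/64
  (8-77/8)²=169/64
  (9-77/8)²=25/64
Σ(x-μ)² = 287/8
σ² = (287/8)/8 = 287/64

σ = √(287/64) ≈ 2.1176


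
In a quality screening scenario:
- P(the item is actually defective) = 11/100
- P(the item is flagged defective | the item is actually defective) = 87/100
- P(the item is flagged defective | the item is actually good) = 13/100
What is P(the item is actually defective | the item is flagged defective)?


Using Bayes' theorem:
P(A|B) = P(B|A)·P(A) / P(B)

P(the item is flagged defective) = 87/100 × 11/100 + 13/100 × 89/100
= 957/10000 + 1157/10000 = 1057/5000

P(the item is actually defective|the item is flagged defective) = (957/10000) / (1057/5000) = 957/2114

P(the item is actually defective|the item is flagged defective) = 957/2114 ≈ 45.27%


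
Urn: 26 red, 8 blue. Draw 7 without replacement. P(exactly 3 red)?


Hypergeometric: C(26,3)×C(8,4)/C(34,7)
= 2600×70/5379616 = 11375/336226

P(X=3) = 11375/336226 ≈ 3.38%


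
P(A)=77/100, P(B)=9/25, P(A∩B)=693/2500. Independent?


P(A)×P(B) = 693/2500
P(A∩B) = 693/2500
Equal ✓ → Independent

Yes, independent


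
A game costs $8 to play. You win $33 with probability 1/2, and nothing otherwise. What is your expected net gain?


E[gain] = (33-8)×1/2 + (-8)×1/2
= 25/2 - 4 = 17/2

Expected net gain = $17/2 ≈ $8.50


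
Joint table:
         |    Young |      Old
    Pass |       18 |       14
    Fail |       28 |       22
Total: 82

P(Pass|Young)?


P(Pass|Young) = 18/(18+28) = 18/46 = 9/23

P = 9/23 ≈ 39.13%


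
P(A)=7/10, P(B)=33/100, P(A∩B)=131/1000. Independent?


P(A)×P(B) = 231/1000
P(A∩B) = 131/1000
Not equal → NOT independent

No, not independent


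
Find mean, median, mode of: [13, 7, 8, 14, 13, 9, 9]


Sorted: [7, 8, 9, 9, 13, 13, 14]
Mean = 73/7
Median = 9
Freq: {13: 2, 7: 1, 8: 1, 14: 1, 9: 2}
Mode: [9, 13]

Mean=73/7, Median=9, Mode=[9, 13]


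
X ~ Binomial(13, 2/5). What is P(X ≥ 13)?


P(X ≥ 13) = Σ P(X=i) for i=13..13
P(X=13) = 8192/1220703125
Sum = 8192/1220703125

P(X ≥ 13) = 8192/1220703125 ≈ 0.00%


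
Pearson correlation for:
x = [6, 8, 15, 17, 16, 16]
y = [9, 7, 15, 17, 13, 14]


n=6, Σx=78, Σy=75, Σxy=1056, Σx²=1126, Σy²=1009
r = (6×1056 - 78×75)/√((6×1126 - 78²)(6×1009 - 75²))
= 486/√(672×429) = 486/√288288 ≈ 486/536.9246 ≈ 0.9052

r ≈ 0.9052


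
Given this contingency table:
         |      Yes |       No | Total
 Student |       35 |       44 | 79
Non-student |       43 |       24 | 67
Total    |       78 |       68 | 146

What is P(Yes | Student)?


P(Yes | Student) = 35/(35+44) = 35/79

P(Yes|Student) = 35/79 ≈ 44.30%


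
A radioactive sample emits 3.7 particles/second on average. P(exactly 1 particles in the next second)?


Poisson(λ=3.7): P(X=1) = e^(-λ)×λ^k/k!
= e^(-3.7) × 3.7^1 / 1!
≈ 0.02472352647 × 3.7 / 1 ≈ 0.091477

P(X=1) ≈ 0.091477 ≈ 9.15%


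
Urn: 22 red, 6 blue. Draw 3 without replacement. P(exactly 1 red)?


Hypergeometric: C(22,1)×C(6,2)/C(28,3)
= 22×15/3276 = 55/546

P(X=1) = 55/546 ≈ 10.07%


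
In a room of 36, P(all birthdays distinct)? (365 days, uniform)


P(all different) = Π(365-i)/365 for i=0..35
= (365/365)×(364/365)×...×(330/365)
= 0.167818

P ≈ 0.1678 ≈ 16.78%


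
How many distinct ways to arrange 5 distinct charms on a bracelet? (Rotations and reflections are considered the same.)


Free circular arrangements: rotations and reflections both identified.
(n-1)!/2 = 4!/2 = 24/2 = 12

12


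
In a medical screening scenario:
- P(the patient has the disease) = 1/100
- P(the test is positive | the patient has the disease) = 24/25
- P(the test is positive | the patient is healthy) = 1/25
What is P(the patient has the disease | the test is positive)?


Using Bayes' theorem:
P(A|B) = P(B|A)·P(A) / P(B)

P(the test is positive) = 24/25 × 1/100 + 1/25 × 99/100
= 6/625 + 99/2500 = 123/2500

P(the patient has the disease|the test is positive) = (6/625) / (123/2500) = 8/41

P(the patient has the disease|the test is positive) = 8/41 ≈ 19.51%


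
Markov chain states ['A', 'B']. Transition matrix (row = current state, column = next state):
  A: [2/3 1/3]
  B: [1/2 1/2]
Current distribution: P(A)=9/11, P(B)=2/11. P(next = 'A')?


P(next=A) = Σᵢ P(now=i)×P(i→A)
= 9/11×2/3 + 2/11×1/2
= 6/11 + 1/11 = 7/11

P = 7/11 ≈ 0.6364


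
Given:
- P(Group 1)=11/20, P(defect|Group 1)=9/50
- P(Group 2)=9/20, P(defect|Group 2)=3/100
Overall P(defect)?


P(B) = Σ P(B|Aᵢ)×P(Aᵢ)
  9/50×11/20 = 99/1000
  3/100×9/20 = 27/2000
Sum = 9/80

P(defect) = 9/80 ≈ 11.25%


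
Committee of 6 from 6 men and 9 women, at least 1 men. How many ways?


Count by #men:
  1M,5W: C(6,1)×C(9,5)=756
  2M,4W: C(6,2)×C(9,4)=1890
  3M,3W: C(6,3)×C(9,3)=1680
  4M,2W: C(6,4)×C(9,2)=540
  5M,1W: C(6,5)×C(9,1)=54
  6M,0W: C(6,6)×C(9,0)=1
Total = 4921

4921


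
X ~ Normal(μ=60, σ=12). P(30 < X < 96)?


z₁=(30-60)/12=-2.5, z₂=(96-60)/12=3.0
P = Φ(3.0) - Φ(-2.5) = 0.998650 - 0.006210 = 0.992440 ≈ 0.9924

P(30 < X < 96) ≈ 0.9924


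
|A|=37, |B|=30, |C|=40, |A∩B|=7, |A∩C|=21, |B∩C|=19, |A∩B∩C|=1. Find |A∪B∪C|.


|A∪B∪C| = 37+30+40-7-21-19+1 = 61

|A∪B∪C| = 61


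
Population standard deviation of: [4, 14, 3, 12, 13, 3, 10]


Mean = 59/7
  (4-59/7)²=961/49
  (14-59/7)²=1521/49
  (3-59/7)²=1444/49
  (12-59/7)²=625/49
  (13-59/7)²=1024/49
  (3-59/7)²=1444/49
  (10-59/7)²=121/49
Σ(x-μ)² = 1020/7
σ² = (1020/7)/7 = 1020/49

σ = √(1020/49) ≈ 4.5625


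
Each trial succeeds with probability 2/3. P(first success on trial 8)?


Geometric: P(X=8) = (1-p)^(k-1)×p = (1/3)^7×2/3 = 2/6561

P(X=8) = 2/6561 ≈ 0.03%


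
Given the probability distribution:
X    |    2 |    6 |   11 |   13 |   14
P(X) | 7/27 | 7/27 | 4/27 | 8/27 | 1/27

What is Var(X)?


E[X] = 218/27
E[X²] = 2312/27
Var(X) = E[X²] - (E[X])² = 2312/27 - 47524/729 = 14900/729

Var(X) = 14900/729 ≈ 20.4390


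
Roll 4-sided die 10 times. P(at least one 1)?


P(no 1)^10 = (3/4)^10 = 59049/1048576
P(≥1) = 1 - 59049/1048576 = 989527/1048576

P = 989527/1048576 ≈ 94.37%


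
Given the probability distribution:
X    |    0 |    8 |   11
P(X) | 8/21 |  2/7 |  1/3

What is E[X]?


E[X] = Σ x·P(X=x)
= (0)×(8/21) + (8)×(2/7) + (11)×(1/3)
= 125/21

E[X] = 125/21


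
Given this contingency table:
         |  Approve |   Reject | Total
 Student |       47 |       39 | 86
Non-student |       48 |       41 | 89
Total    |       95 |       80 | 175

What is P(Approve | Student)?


P(Approve | Student) = 47/(47+39) = 47/86

P(Approve|Student) = 47/86 ≈ 54.65%


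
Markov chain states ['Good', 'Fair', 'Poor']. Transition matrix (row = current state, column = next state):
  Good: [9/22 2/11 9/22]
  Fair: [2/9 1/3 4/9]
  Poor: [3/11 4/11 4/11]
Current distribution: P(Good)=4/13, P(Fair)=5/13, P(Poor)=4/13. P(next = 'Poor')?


P(next=Poor) = Σᵢ P(now=i)×P(i→Poor)
= 4/13×9/22 + 5/13×4/9 + 4/13×4/11
= 18/143 + 20/117 + 16/143 = 526/1287

P = 526/1287 ≈ 0.4087


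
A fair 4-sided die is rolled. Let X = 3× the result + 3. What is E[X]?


E[die] = (1+4)/2 = 5/2
E[X] = 3×5/2 + 3 = 21/2

E[X] = 21/2


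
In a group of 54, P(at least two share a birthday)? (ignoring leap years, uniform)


P(all different) = Π(365-i)/365 for i=0..53
= 0.016123
P(match) = 1 - 0.016123 = 0.983877

P ≈ 0.9839 ≈ 98.39%


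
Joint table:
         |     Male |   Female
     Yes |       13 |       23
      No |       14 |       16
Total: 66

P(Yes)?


P(Yes) = (13+23)/66 = 36/66 = 6/11

P(Yes) = 6/11 ≈ 54.55%


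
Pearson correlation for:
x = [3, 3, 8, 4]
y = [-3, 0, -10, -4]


n=4, Σx=18, Σy=-17, Σxy=-105, Σx²=98, Σy²=125
r = (4×(-105) - 18×(-17))/√((4×98 - 18²)(4×125 - (-17)²))
= -114/√(68×211) = -114/√14348 ≈ -114/119.7831 ≈ -0.9517

r ≈ -0.9517


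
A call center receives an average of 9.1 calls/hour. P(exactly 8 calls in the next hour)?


Poisson(λ=9.1): P(X=8) = e^(-λ)×λ^k/k!
= e^(-9.1) × 9.1^8 / 8!
≈ 0.0001116658085 × 47025252.7615 / 40320 ≈ 0.130236

P(X=8) ≈ 0.130236 ≈ 13.02%


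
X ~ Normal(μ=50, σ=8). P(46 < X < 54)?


z₁=(46-50)/8=-0.5, z₂=(54-50)/8=0.5
P = Φ(0.5) - Φ(-0.5) = 0.691462 - 0.308538 = 0.382924 ≈ 0.3829

P(46 < X < 54) ≈ 0.3829


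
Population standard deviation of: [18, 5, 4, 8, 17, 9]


Mean = 61/6
  (18-61/6)²=2209/36
  (5-61/6)²=961/36
  (4-61/6)²=1369/36
  (8-61/6)²=169/36
  (17-61/6)²=1681/36
  (9-61/6)²=49/36
Σ(x-μ)² = 1073/6
σ² = (1073/6)/6 = 1073/36

σ = √(1073/36) ≈ 5.4594


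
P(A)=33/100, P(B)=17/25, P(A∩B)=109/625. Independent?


P(A)×P(B) = 561/2500
P(A∩B) = 109/625
Not equal → NOT independent

No, not independent


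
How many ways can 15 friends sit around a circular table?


Circular arrangements of 15 distinct objects: fix one position to break rotational symmetry.
(n-1)! = 14! = 87178291200

87178291200


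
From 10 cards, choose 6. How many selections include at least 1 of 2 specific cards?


Complement: C(10,6) - C(8,6) = 210 - 28 = 182

182


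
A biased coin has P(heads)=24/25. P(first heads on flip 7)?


Geometric: P(X=7) = (1-p)^(k-1)×p = (1/25)^6×24/25 = 24/6103515625

P(X=7) = 24/6103515625 ≈ 0.00%


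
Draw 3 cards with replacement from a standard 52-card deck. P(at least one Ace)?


P(not a Ace) = 48/52 = 12/13
P(none in 3 draws) = (12/13)^3 = 1728/2197
P(≥1 Ace) = 1 - 1728/2197 = 469/2197

P = 469/2197 ≈ 21.35%


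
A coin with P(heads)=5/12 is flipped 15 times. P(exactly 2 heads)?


Binomial: P(X=2) = C(15,2)×p^2×(1-p)^13
= 105 × 25/144 × 96889010407/106993205379072 = 84777884106125/5135673858195456

P(X=2) = 84777884106125/5135673858195456 ≈ 1.65%


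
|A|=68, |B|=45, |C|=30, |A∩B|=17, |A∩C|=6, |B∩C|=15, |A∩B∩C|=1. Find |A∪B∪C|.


|A∪B∪C| = 68+45+30-17-6-15+1 = 106

|A∪B∪C| = 106


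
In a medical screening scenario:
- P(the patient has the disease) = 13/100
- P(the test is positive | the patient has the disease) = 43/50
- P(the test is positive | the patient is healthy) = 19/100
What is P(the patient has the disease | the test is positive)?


Using Bayes' theorem:
P(A|B) = P(B|A)·P(A) / P(B)

P(the test is positive) = 43/50 × 13/100 + 19/100 × 87/100
= 559/5000 + 1653/10000 = 2771/10000

P(the patient has the disease|the test is positive) = (559/5000) / (2771/10000) = 1118/2771

P(the patient has the disease|the test is positive) = 1118/2771 ≈ 40.35%


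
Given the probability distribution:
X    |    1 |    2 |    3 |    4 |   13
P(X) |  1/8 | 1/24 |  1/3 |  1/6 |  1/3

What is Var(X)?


E[X] = 149/24
E[X²] = 1495/24
Var(X) = E[X²] - (E[X])² = 1495/24 - 22201/576 = 13679/576

Var(X) = 13679/576 ≈ 23.7483


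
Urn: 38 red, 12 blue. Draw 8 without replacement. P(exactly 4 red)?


Hypergeometric: C(38,4)×C(12,4)/C(50,8)
= 73815×495/536878650 = 6327/92966

P(X=4) = 6327/92966 ≈ 6.81%


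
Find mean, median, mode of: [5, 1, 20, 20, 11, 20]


Sorted: [1, 5, 11, 20, 20, 20]
Mean = 77/6
Median = 31/2
Freq: {5: 1, 1: 1, 20: 3, 11: 1}
Mode: [20]

Mean=77/6, Median=31/2, Mode=20


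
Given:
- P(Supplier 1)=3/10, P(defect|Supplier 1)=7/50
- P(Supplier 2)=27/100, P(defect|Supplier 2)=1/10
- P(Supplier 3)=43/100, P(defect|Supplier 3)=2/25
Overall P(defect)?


P(B) = Σ P(B|Aᵢ)×P(Aᵢ)
  7/50×3/10 = 21/500
  1/10×27/100 = 27/1000
  2/25×43/100 = 43/1250
Sum = 517/5000

P(defect) = 517/5000 ≈ 10.34%


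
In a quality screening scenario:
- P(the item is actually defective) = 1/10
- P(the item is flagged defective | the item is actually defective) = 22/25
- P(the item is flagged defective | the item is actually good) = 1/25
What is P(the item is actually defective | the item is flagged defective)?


Using Bayes' theorem:
P(A|B) = P(B|A)·P(A) / P(B)

P(the item is flagged defective) = 22/25 × 1/10 + 1/25 × 9/10
= 11/125 + 9/250 = 31/250

P(the item is actually defective|the item is flagged defective) = (11/125) / (31/250) = 22/31

P(the item is actually defective|the item is flagged defective) = 22/31 ≈ 70.97%


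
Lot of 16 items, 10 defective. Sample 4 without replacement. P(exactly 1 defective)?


Hypergeometric: C(10,1)×C(6,3)/C(16,4)
= 10×20/1820 = 10/91

P(X=1) = 10/91 ≈ 10.99%


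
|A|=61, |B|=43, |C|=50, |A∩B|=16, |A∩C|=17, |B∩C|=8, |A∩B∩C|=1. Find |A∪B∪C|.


|A∪B∪C| = 61+43+50-16-17-8+1 = 114

|A∪B∪C| = 114


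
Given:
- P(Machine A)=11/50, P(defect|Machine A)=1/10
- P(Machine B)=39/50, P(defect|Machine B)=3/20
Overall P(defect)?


P(B) = Σ P(B|Aᵢ)×P(Aᵢ)
  1/10×11/50 = 11/500
  3/20×39/50 = 117/1000
Sum = 139/1000

P(defect) = 139/1000 ≈ 13.90%


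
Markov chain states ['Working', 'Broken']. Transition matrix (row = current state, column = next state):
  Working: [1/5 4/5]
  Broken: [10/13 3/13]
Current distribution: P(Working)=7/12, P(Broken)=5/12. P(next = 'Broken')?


P(next=Broken) = Σᵢ P(now=i)×P(i→Broken)
= 7/12×4/5 + 5/12×3/13
= 7/15 + 5/52 = 439/780

P = 439/780 ≈ 0.5628


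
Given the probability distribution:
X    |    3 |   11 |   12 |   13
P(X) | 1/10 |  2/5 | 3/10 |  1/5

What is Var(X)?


E[X] = 109/10
E[X²] = 1263/10
Var(X) = E[X²] - (E[X])² = 1263/10 - 11881/100 = 749/100

Var(X) = 749/100 ≈ 7.4900


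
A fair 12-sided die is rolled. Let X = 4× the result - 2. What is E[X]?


E[die] = (1+12)/2 = 13/2
E[X] = 4×13/2 - 2 = 24

E[X] = 24


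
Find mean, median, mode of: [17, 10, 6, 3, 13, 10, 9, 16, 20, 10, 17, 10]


Sorted: [3, 6, 9, 10, 10, 10, 10, 13, 16, 17, 17, 20]
Mean = 141/12 = 47/4
Median = 10
Freq: {17: 2, 10: 4, 6: 1, 3: 1, 13: 1, 9: 1, 16: 1, 20: 1}
Mode: [10]

Mean=47/4, Median=10, Mode=10


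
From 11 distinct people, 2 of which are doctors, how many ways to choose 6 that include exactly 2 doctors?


Choose 2 of the 2 doctors and 4 of the other 9 people:
C(2,2)×C(9,4) = 1×126 = 126

126


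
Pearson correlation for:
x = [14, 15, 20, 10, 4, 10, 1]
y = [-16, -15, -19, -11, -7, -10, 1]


n=7, Σx=74, Σy=-77, Σxy=-1066, Σx²=1038, Σy²=1113
r = (7×(-1066) - 74×(-77))/√((7×1038 - 74²)(7×1113 - (-77)²))
= -1764/√(1790×1862) = -1764/√3332980 ≈ -1764/1825.6451 ≈ -0.9662

r ≈ -0.9662


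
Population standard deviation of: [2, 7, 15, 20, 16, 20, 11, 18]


Mean = 109/8
  (2-109/8)²=8649/64
  (7-109/8)²=2809/64
  (15-109/8)²=121/64
  (20-109/8)²=2601/64
  (16-109/8)²=361/64
  (20-109/8)²=2601/64
  (11-109/8)²=441/64
  (18-109/8)²=1225/64
Σ(x-μ)² = 2351/8
σ² = (2351/8)/8 = 2351/64

σ = √(2351/64) ≈ 6.0609


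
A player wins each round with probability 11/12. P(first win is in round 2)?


Geometric: P(X=2) = (1-p)^(k-1)×p = (1/12)^1×11/12 = 11/144

P(X=2) = 11/144 ≈ 7.64%


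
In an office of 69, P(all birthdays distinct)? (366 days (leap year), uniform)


P(all different) = Π(366-i)/366 for i=0..68
= (366/366)×(365/366)×...×(298/366)
= 0.001057

P ≈ 0.0011 ≈ 0.11%


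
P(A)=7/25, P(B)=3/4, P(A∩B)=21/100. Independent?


P(A)×P(B) = 21/100
P(A∩B) = 21/100
Equal ✓ → Independent

Yes, independent


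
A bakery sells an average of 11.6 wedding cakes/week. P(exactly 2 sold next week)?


Poisson(λ=11.6): P(X=2) = e^(-λ)×λ^k/k!
= e^(-11.6) × 11.6^2 / 2!
≈ 9.166087736e-06 × 134.56 / 2 ≈ 0.000617

P(X=2) ≈ 0.000617 ≈ 0.06%


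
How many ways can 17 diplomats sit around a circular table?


Circular arrangements of 17 distinct objects: fix one position to break rotational symmetry.
(n-1)! = 16! = 20922789888000

20922789888000


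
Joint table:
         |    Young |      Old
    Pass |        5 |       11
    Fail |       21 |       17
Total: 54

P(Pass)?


P(Pass) = (5+11)/54 = 16/54 = 8/27

P(Pass) = 8/27 ≈ 29.63%


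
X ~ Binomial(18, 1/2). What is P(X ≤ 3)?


P(X ≤ 3) = Σ P(X=i) for i=0..3
P(X=0) = 1/262144
P(X=1) = 9/131072
P(X=2) = 153/262144
P(X=3) = 51/16384
Sum = 247/65536

P(X ≤ 3) = 247/65536 ≈ 0.38%


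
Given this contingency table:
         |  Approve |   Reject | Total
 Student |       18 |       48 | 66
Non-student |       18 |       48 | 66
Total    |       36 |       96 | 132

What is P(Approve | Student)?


P(Approve | Student) = 18/(18+48) = 18/66 = 3/11

P(Approve|Student) = 3/11 ≈ 27.27%


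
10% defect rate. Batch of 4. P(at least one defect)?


P(all good) = (9/10)^4 = 6561/10000
P(≥1 defect) = 3439/10000

P = 3439/10000 ≈ 34.39%


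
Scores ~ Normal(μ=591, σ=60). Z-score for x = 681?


z = (x - μ)/σ = (681 - 591)/60 = 1.5

z = 1.5


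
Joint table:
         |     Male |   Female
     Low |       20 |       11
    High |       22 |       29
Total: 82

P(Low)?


P(Low) = (20+11)/82 = 31/82

P(Low) = 31/82 ≈ 37.80%


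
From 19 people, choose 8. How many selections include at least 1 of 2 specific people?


Complement: C(19,8) - C(17,8) = 75582 - 24310 = 51272

51272


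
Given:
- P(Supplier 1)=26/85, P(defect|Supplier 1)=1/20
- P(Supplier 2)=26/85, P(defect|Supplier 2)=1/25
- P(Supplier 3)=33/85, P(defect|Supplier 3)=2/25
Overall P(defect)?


P(B) = Σ P(B|Aᵢ)×P(Aᵢ)
  1/20×26/85 = 13/850
  1/25×26/85 = 26/2125
  2/25×33/85 = 66/2125
Sum = 249/4250

P(defect) = 249/4250 ≈ 5.86%


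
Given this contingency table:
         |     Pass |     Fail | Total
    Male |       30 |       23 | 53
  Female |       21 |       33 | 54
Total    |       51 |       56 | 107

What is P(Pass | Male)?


P(Pass | Male) = 30/(30+23) = 30/53

P(Pass|Male) = 30/53 ≈ 56.60%


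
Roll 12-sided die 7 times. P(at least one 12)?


P(no 12)^7 = (11/12)^7 = 19487171/35831808
P(≥1) = 1 - 19487171/35831808 = 16344637/35831808

P = 16344637/35831808 ≈ 45.61%


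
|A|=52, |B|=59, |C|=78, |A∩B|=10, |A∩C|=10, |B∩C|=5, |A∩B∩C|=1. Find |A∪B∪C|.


|A∪B∪C| = 52+59+78-10-10-5+1 = 165

|A∪B∪C| = 165


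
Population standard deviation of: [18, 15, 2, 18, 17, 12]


Mean = 82/6 = 41/3
  (18-41/3)²=169/9
  (15-41/3)²=16/9
  (2-41/3)²=1225/9
  (18-41/3)²=169/9
  (17-41/3)²=100/9
  (12-41/3)²=25/9
Σ(x-μ)² = 568/3
σ² = (568/3)/6 = 284/9

σ = √(284/9) ≈ 5.6174


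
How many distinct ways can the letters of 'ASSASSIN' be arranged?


Letters: 8, freq: {'A': 2, 'S': 4, 'I': 1, 'N': 1}
8!/(2!×4!×1!×1!) = 40320/48 = 840

840


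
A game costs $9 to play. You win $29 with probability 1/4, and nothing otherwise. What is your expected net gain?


E[gain] = (29-9)×1/4 + (-9)×3/4
= 5 - 27/4 = -7/4

Expected net gain = $-7/4 ≈ $-1.75


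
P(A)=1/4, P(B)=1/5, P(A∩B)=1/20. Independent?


P(A)×P(B) = 1/20
P(A∩B) = 1/20
Equal ✓ → Independent

Yes, independent


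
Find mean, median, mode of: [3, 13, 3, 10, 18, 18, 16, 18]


Sorted: [3, 3, 10, 13, 16, 18, 18, 18]
Mean = 99/8
Median = 29/2
Freq: {3: 2, 13: 1, 10: 1, 18: 3, 16: 1}
Mode: [18]

Mean=99/8, Median=29/2, Mode=18


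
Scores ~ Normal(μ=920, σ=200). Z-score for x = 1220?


z = (x - μ)/σ = (1220 - 920)/200 = 1.5

z = 1.5


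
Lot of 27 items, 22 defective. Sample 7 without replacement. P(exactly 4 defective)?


Hypergeometric: C(22,4)×C(5,3)/C(27,7)
= 7315×10/888030 = 665/8073

P(X=4) = 665/8073 ≈ 8.24%


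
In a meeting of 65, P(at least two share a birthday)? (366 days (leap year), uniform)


P(all different) = Π(366-i)/366 for i=0..64
= 0.002358
P(match) = 1 - 0.002358 = 0.997642

P ≈ 0.9976 ≈ 99.76%


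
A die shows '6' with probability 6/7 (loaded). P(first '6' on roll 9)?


Geometric: P(X=9) = (1-p)^(k-1)×p = (1/7)^8×6/7 = 6/40353607

P(X=9) = 6/40353607 ≈ 0.00%


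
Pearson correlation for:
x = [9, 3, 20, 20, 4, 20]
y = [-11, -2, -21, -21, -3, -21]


n=6, Σx=76, Σy=-79, Σxy=-1377, Σx²=1306, Σy²=1457
r = (6×(-1377) - 76×(-79))/√((6×1306 - 76²)(6×1457 - (-79)²))
= -2258/√(2060×2501) = -2258/√5152060 ≈ -2258/2269.8150 ≈ -0.9948

r ≈ -0.9948


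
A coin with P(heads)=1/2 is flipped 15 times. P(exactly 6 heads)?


Binomial: P(X=6) = C(15,6)×p^6×(1-p)^9
= 5005 × 1/64 × 1/512 = 5005/32768

P(X=6) = 5005/32768 ≈ 15.27%


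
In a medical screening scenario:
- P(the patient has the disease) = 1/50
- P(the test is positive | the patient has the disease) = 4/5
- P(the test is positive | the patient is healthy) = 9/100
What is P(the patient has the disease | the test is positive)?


Using Bayes' theorem:
P(A|B) = P(B|A)·P(A) / P(B)

P(the test is positive) = 4/5 × 1/50 + 9/100 × 49/50
= 2/125 + 441/5000 = 521/5000

P(the patient has the disease|the test is positive) = (2/125) / (521/5000) = 80/521

P(the patient has the disease|the test is positive) = 80/521 ≈ 15.36%


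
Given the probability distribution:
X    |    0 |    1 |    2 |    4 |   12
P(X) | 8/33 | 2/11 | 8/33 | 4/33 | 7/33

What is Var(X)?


E[X] = 122/33
E[X²] = 370/11
Var(X) = E[X²] - (E[X])² = 370/11 - 14884/1089 = 21746/1089

Var(X) = 21746/1089 ≈ 19.9688


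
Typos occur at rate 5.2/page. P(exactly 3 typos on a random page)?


Poisson(λ=5.2): P(X=3) = e^(-λ)×λ^k/k!
= e^(-5.2) × 5.2^3 / 3!
≈ 0.005516564421 × 140.608 / 6 ≈ 0.129279

P(X=3) ≈ 0.129279 ≈ 12.93%


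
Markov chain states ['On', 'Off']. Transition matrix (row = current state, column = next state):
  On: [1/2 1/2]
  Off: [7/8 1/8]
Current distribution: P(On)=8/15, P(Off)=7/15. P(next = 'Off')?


P(next=Off) = Σᵢ P(now=i)×P(i→Off)
= 8/15×1/2 + 7/15×1/8
= 4/15 + 7/120 = 13/40

P = 13/40 ≈ 0.3250


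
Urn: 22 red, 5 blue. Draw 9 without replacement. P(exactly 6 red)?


Hypergeometric: C(22,6)×C(5,3)/C(27,9)
= 74613×10/4686825 = 238/1495

P(X=6) = 238/1495 ≈ 15.92%


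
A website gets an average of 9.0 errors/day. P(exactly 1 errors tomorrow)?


Poisson(λ=9.0): P(X=1) = e^(-λ)×λ^k/k!
= e^(-9.0) × 9.0^1 / 1!
≈ 0.0001234098041 × 9 / 1 ≈ 0.001111

P(X=1) ≈ 0.001111 ≈ 0.11%


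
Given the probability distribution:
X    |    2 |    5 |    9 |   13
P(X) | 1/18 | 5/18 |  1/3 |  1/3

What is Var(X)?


E[X] = 53/6
E[X²] = 181/2
Var(X) = E[X²] - (E[X])² = 181/2 - 2809/36 = 449/36

Var(X) = 449/36 ≈ 12.4722


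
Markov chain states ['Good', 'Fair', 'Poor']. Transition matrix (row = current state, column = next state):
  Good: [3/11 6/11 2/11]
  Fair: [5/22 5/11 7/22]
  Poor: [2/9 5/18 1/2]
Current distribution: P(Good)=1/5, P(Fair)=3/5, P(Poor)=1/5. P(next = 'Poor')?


P(next=Poor) = Σᵢ P(now=i)×P(i→Poor)
= 1/5×2/11 + 3/5×7/22 + 1/5×1/2
= 2/55 + 21/110 + 1/10 = 18/55

P = 18/55 ≈ 0.3273


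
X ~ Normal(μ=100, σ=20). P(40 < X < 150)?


z₁=(40-100)/20=-3.0, z₂=(150-100)/20=2.5
P = Φ(2.5) - Φ(-3.0) = 0.993790 - 0.001350 = 0.992440 ≈ 0.9924

P(40 < X < 150) ≈ 0.9924


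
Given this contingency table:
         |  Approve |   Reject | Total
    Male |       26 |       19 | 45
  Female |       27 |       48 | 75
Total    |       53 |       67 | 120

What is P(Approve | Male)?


P(Approve | Male) = 26/(26+19) = 26/45

P(Approve|Male) = 26/45 ≈ 57.78%


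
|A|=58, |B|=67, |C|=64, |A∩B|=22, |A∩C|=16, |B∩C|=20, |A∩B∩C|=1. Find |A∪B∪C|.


|A∪B∪C| = 58+67+64-22-16-20+1 = 132

|A∪B∪C| = 132


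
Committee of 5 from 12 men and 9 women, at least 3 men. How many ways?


Count by #men:
  3M,2W: C(12,3)×C(9,2)=7920
  4M,1W: C(12,4)×C(9,1)=4455
  5M,0W: C(12,5)×C(9,0)=792
Total = 13167

13167


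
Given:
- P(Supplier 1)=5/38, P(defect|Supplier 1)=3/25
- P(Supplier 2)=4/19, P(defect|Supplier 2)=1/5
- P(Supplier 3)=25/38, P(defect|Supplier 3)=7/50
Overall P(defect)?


P(B) = Σ P(B|Aᵢ)×P(Aᵢ)
  3/25×5/38 = 3/190
  1/5×4/19 = 4/95
  7/50×25/38 = 7/76
Sum = 3/20

P(defect) = 3/20 ≈ 15.00%


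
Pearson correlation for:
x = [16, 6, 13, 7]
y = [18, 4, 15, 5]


n=4, Σx=42, Σy=42, Σxy=542, Σx²=510, Σy²=590
r = (4×542 - 42×42)/√((4×510 - 42²)(4×590 - 42²))
= 404/√(276×596) = 404/√164496 ≈ 404/405.5811 ≈ 0.9961

r ≈ 0.9961


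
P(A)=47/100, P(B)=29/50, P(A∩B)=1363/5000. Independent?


P(A)×P(B) = 1363/5000
P(A∩B) = 1363/5000
Equal ✓ → Independent

Yes, independent


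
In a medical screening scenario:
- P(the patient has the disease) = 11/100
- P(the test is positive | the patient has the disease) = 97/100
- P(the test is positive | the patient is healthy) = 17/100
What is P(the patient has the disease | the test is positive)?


Using Bayes' theorem:
P(A|B) = P(B|A)·P(A) / P(B)

P(the test is positive) = 97/100 × 11/100 + 17/100 × 89/100
= 1067/10000 + 1513/10000 = 129/500

P(the patient has the disease|the test is positive) = (1067/10000) / (129/500) = 1067/2580

P(the patient has the disease|the test is positive) = 1067/2580 ≈ 41.36%


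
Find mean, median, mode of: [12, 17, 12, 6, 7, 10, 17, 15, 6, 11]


Sorted: [6, 6, 7, 10, 11, 12, 12, 15, 17, 17]
Mean = 113/10
Median = 23/2
Freq: {12: 2, 17: 2, 6: 2, 7: 1, 10: 1, 15: 1, 11: 1}
Mode: [6, 12, 17]

Mean=113/10, Median=23/2, Mode=[6, 12, 17]


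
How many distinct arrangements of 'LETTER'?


Letters: 6, freq: {'L': 1, 'E': 2, 'T': 2, 'R': 1}
6!/(1!×2!×2!×1!) = 720/4 = 180

180


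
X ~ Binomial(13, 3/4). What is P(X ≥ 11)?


P(X ≥ 11) = Σ P(X=i) for i=11..13
P(X=11) = 6908733/33554432
P(X=12) = 6908733/67108864
P(X=13) = 1594323/67108864
Sum = 11160261/33554432

P(X ≥ 11) = 11160261/33554432 ≈ 33.26%


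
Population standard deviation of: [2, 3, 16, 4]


Mean = 25/4
  (2-25/4)²=289/16
  (3-25/4)²=169/16
  (16-25/4)²=1521/16
  (4-25/4)²=81/16
Σ(x-μ)² = 515/4
σ² = (515/4)/4 = 515/16

σ = √(515/16) ≈ 5.6734


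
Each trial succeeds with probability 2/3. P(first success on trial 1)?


Geometric: P(X=1) = (1-p)^(k-1)×p = (1/3)^0×2/3 = 2/3

P(X=1) = 2/3 ≈ 66.67%


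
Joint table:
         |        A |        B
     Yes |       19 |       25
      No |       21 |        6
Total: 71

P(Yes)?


P(Yes) = (19+25)/71 = 44/71

P(Yes) = 44/71 ≈ 61.97%


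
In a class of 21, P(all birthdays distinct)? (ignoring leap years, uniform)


P(all different) = Π(365-i)/365 for i=0..20
= (365/365)×(364/365)×...×(345/365)
= 0.556312

P ≈ 0.5563 ≈ 55.63%


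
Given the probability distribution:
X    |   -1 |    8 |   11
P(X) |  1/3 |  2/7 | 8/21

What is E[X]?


E[X] = Σ x·P(X=x)
= (-1)×(1/3) + (8)×(2/7) + (11)×(8/21)
= 43/7

E[X] = 43/7


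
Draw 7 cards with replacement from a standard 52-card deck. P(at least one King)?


P(not a King) = 48/52 = 12/13
P(none in 7 draws) = (12/13)^7 = 35831808/62748517
P(≥1 King) = 1 - 35831808/62748517 = 26916709/62748517

P = 26916709/62748517 ≈ 42.90%


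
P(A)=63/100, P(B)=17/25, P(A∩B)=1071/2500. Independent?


P(A)×P(B) = 1071/2500
P(A∩B) = 1071/2500
Equal ✓ → Independent

Yes, independent


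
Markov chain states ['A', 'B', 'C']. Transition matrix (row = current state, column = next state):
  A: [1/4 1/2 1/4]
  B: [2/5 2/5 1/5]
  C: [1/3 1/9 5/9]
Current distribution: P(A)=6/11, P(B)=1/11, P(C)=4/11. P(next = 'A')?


P(next=A) = Σᵢ P(now=i)×P(i→A)
= 6/11×1/4 + 1/11×2/5 + 4/11×1/3
= 3/22 + 2/55 + 4/33 = 97/330

P = 97/330 ≈ 0.2939


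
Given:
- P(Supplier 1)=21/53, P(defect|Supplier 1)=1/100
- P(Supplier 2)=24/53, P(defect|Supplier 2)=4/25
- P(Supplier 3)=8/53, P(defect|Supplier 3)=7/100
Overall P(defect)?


P(B) = Σ P(B|Aᵢ)×P(Aᵢ)
  1/100×21/53 = 21/5300
  4/25×24/53 = 96/1325
  7/100×8/53 = 14/1325
Sum = 461/5300

P(defect) = 461/5300 ≈ 8.70%


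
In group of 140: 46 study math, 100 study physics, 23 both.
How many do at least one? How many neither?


|A∪B| = 46+100-23 = 123
Neither = 140-123 = 17

At least one: 123; Neither: 17


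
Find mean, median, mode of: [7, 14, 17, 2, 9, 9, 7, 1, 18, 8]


Sorted: [1, 2, 7, 7, 8, 9, 9, 14, 17, 18]
Mean = 92/10 = 46/5
Median = 17/2
Freq: {7: 2, 14: 1, 17: 1, 2: 1, 9: 2, 1: 1, 18: 1, 8: 1}
Mode: [7, 9]

Mean=46/5, Median=17/2, Mode=[7, 9]


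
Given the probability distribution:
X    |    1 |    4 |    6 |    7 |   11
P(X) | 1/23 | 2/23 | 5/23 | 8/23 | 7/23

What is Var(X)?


E[X] = 172/23
E[X²] = 1452/23
Var(X) = E[X²] - (E[X])² = 1452/23 - 29584/529 = 3812/529

Var(X) = 3812/529 ≈ 7.2060


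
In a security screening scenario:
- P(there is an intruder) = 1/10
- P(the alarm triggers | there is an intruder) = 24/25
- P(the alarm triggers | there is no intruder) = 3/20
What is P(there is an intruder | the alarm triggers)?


Using Bayes' theorem:
P(A|B) = P(B|A)·P(A) / P(B)

P(the alarm triggers) = 24/25 × 1/10 + 3/20 × 9/10
= 12/125 + 27/200 = 231/1000

P(there is an intruder|the alarm triggers) = (12/125) / (231/1000) = 32/77

P(there is an intruder|the alarm triggers) = 32/77 ≈ 41.56%


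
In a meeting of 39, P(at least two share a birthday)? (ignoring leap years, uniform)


P(all different) = Π(365-i)/365 for i=0..38
= 0.121780
P(match) = 1 - 0.121780 = 0.878220

P ≈ 0.8782 ≈ 87.82%


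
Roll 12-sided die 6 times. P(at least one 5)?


P(no 5)^6 = (11/12)^6 = 1771561/2985984
P(≥1) = 1 - 1771561/2985984 = 1214423/2985984

P = 1214423/2985984 ≈ 40.67%


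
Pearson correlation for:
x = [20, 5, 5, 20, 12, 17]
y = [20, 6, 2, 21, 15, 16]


n=6, Σx=79, Σy=80, Σxy=1312, Σx²=1283, Σy²=1362
r = (6×1312 - 79×80)/√((6×1283 - 79²)(6×1362 - 80²))
= 1552/√(1457×1772) = 1552/√2581804 ≈ 1552/1606.7993 ≈ 0.9659

r ≈ 0.9659


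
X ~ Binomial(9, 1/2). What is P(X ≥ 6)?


P(X ≥ 6) = Σ P(X=i) for i=6..9
P(X=6) = 21/128
P(X=7) = 9/128
P(X=8) = 9/512
P(X=9) = 1/512
Sum = 65/256

P(X ≥ 6) = 65/256 ≈ 25.39%


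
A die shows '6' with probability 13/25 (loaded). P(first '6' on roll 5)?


Geometric: P(X=5) = (1-p)^(k-1)×p = (12/25)^4×13/25 = 269568/9765625

P(X=5) = 269568/9765625 ≈ 2.76%


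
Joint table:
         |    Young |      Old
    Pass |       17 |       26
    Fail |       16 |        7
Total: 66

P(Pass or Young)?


P(Pass∨Young) = P(Pass) + P(Young) - P(Pass∧Young)
= (43 + 33 - 17)/66 = 59/66

P = 59/66 ≈ 89.39%


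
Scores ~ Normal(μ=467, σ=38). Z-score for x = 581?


z = (x - μ)/σ = (581 - 467)/38 = 3.0

z = 3.0


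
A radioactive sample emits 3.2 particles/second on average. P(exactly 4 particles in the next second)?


Poisson(λ=3.2): P(X=4) = e^(-λ)×λ^k/k!
= e^(-3.2) × 3.2^4 / 4!
≈ 0.04076220398 × 104.8576 / 24 ≈ 0.178093

P(X=4) ≈ 0.178093 ≈ 17.81%


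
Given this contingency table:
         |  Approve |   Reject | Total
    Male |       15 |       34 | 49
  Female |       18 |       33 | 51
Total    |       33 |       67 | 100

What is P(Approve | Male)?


P(Approve | Male) = 15/(15+34) = 15/49

P(Approve|Male) = 15/49 ≈ 30.61%


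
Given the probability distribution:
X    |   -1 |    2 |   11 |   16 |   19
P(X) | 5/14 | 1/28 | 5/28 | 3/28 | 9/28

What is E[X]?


E[X] = Σ x·P(X=x)
= (-1)×(5/14) + (2)×(1/28) + (11)×(5/28) + (16)×(3/28) + (19)×(9/28)
= 19/2

E[X] = 19/2


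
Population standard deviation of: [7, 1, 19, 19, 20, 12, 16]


Mean = 94/7
  (7-94/7)²=2025/49
  (1-94/7)²=7569/49
  (19-94/7)²=1521/49
  (19-94/7)²=1521/49
  (20-94/7)²=2116/49
  (12-94/7)²=100/49
  (16-94/7)²=324/49
Σ(x-μ)² = 2168/7
σ² = (2168/7)/7 = 2168/49

σ = √(2168/49) ≈ 6.6517


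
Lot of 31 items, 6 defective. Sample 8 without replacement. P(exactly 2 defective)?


Hypergeometric: C(6,2)×C(25,6)/C(31,8)
= 15×177100/7888725 = 35420/105183

P(X=2) = 35420/105183 ≈ 33.67%


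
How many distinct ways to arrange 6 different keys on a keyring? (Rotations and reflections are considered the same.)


Free circular arrangements: rotations and reflections both identified.
(n-1)!/2 = 5!/2 = 120/2 = 60

60


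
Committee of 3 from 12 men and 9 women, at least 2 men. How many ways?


Count by #men:
  2M,1W: C(12,2)×C(9,1)=594
  3M,0W: C(12,3)×C(9,0)=220
Total = 814

814


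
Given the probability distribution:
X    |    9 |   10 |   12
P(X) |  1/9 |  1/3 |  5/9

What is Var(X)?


E[X] = 11
E[X²] = 367/3
Var(X) = E[X²] - (E[X])² = 367/3 - 121 = 4/3

Var(X) = 4/3 ≈ 1.3333


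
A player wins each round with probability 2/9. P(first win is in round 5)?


Geometric: P(X=5) = (1-p)^(k-1)×p = (7/9)^4×2/9 = 4802/59049

P(X=5) = 4802/59049 ≈ 8.13%


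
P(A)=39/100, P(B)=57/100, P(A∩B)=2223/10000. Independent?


P(A)×P(B) = 2223/10000
P(A∩B) = 2223/10000
Equal ✓ → Independent

Yes, independent


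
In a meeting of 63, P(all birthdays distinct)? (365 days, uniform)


P(all different) = Π(365-i)/365 for i=0..62
= (365/365)×(364/365)×...×(303/365)
= 0.003396

P ≈ 0.0034 ≈ 0.34%


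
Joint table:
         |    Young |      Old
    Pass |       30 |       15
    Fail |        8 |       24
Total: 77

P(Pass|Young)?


P(Pass|Young) = 30/(30+8) = 30/38 = 15/19

P = 15/19 ≈ 78.95%


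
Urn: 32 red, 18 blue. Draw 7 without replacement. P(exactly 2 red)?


Hypergeometric: C(32,2)×C(18,5)/C(50,7)
= 496×8568/99884400 = 12648/297275

P(X=2) = 12648/297275 ≈ 4.25%


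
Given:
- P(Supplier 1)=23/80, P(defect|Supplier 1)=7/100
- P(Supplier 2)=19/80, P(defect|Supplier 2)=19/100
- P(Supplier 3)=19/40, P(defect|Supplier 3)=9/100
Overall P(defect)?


P(B) = Σ P(B|Aᵢ)×P(Aᵢ)
  7/100×23/80 = 161/8000
  19/100×19/80 = 361/8000
  9/100×19/40 = 171/4000
Sum = 27/250

P(defect) = 27/250 ≈ 10.80%


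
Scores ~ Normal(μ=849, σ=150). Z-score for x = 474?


z = (x - μ)/σ = (474 - 849)/150 = -2.5

z = -2.5


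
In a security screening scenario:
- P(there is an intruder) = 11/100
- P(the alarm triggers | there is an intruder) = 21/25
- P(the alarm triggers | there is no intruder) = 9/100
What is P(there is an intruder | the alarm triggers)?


Using Bayes' theorem:
P(A|B) = P(B|A)·P(A) / P(B)

P(the alarm triggers) = 21/25 × 11/100 + 9/100 × 89/100
= 231/2500 + 801/10000 = 69/400

P(there is an intruder|the alarm triggers) = (231/2500) / (69/400) = 308/575

P(there is an intruder|the alarm triggers) = 308/575 ≈ 53.57%


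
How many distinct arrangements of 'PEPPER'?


Letters: 6, freq: {'P': 3, 'E': 2, 'R': 1}
6!/(3!×2!×1!) = 720/12 = 60

60


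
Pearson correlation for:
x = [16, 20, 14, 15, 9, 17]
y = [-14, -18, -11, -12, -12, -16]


n=6, Σx=91, Σy=-83, Σxy=-1298, Σx²=1447, Σy²=1185
r = (6×(-1298) - 91×(-83))/√((6×1447 - 91²)(6×1185 - (-83)²))
= -235/√(401×221) = -235/√88621 ≈ -235/297.6928 ≈ -0.7894

r ≈ -0.7894


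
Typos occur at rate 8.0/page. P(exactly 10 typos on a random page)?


Poisson(λ=8.0): P(X=10) = e^(-λ)×λ^k/k!
= e^(-8.0) × 8.0^10 / 10!
≈ 0.0003354626279 × 1073741824 / 3628800 ≈ 0.099262

P(X=10) ≈ 0.099262 ≈ 9.93%


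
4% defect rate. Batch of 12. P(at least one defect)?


P(all good) = (24/25)^12 = 36520347436056576/59604644775390625
P(≥1 defect) = 23084297339334049/59604644775390625

P = 23084297339334049/59604644775390625 ≈ 38.73%


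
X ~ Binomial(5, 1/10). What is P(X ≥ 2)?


P(X ≥ 2) = Σ P(X=i) for i=2..5
P(X=2) = 729/10000
P(X=3) = 81/10000
P(X=4) = 9/20000
P(X=5) = 1/100000
Sum = 4073/50000

P(X ≥ 2) = 4073/50000 ≈ 8.15%


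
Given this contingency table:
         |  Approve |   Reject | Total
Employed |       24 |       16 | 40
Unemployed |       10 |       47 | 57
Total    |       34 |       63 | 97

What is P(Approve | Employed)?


P(Approve | Employed) = 24/(24+16) = 24/40 = 3/5

P(Approve|Employed) = 3/5 ≈ 60.00%


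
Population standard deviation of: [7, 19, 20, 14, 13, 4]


Mean = 77/6
  (7-77/6)²=1225/36
  (19-77/6)²=1369/36
  (20-77/6)²=1849/36
  (14-77/6)²=49/36
  (13-77/6)²=1/36
  (4-77/6)²=2809/36
Σ(x-μ)² = 1217/6
σ² = (1217/6)/6 = 1217/36

σ = √(1217/36) ≈ 5.8143


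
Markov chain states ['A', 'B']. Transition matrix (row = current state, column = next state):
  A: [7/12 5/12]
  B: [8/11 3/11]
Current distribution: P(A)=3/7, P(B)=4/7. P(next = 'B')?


P(next=B) = Σᵢ P(now=i)×P(i→B)
= 3/7×5/12 + 4/7×3/11
= 5/28 + 12/77 = 103/308

P = 103/308 ≈ 0.3344


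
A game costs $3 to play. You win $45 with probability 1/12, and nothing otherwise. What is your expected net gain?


E[gain] = (45-3)×1/12 + (-3)×11/12
= 7/2 - 11/4 = 3/4

Expected net gain = $3/4 ≈ $0.75


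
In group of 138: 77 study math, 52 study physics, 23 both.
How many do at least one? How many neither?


|A∪B| = 77+52-23 = 106
Neither = 138-106 = 32

At least one: 106; Neither: 32


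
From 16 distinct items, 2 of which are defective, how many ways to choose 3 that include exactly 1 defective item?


Choose 1 of the 2 defective items and 2 of the other 14 items:
C(2,1)×C(14,2) = 2×91 = 182

182


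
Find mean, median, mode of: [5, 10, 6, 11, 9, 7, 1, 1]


Sorted: [1, 1, 5, 6, 7, 9, 10, 11]
Mean = 50/8 = 25/4
Median = 13/2
Freq: {5: 1, 10: 1, 6: 1, 11: 1, 9: 1, 7: 1, 1: 2}
Mode: [1]

Mean=25/4, Median=13/2, Mode=1


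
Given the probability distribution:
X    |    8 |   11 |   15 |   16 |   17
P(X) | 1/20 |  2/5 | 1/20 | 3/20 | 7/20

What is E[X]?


E[X] = Σ x·P(X=x)
= (8)×(1/20) + (11)×(2/5) + (15)×(1/20) + (16)×(3/20) + (17)×(7/20)
= 139/10

E[X] = 139/10


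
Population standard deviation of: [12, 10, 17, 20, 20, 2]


Mean = 81/6 = 27/2
  (12-27/2)²=9/4
  (10-27/2)²=49/4
  (17-27/2)²=49/4
  (20-27/2)²=169/4
  (20-27/2)²=169/4
  (2-27/2)²=529/4
Σ(x-μ)² = 487/2
σ² = (487/2)/6 = 487/12

σ = √(487/12) ≈ 6.3705


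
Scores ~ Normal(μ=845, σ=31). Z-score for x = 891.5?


z = (x - μ)/σ = (891.5 - 845)/31 = 1.5

z = 1.5


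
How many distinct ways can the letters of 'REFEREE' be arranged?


Letters: 7, freq: {'R': 2, 'E': 4, 'F': 1}
7!/(2!×4!×1!) = 5040/48 = 105

105


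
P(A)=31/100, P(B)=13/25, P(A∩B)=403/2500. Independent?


P(A)×P(B) = 403/2500
P(A∩B) = 403/2500
Equal ✓ → Independent

Yes, independent
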